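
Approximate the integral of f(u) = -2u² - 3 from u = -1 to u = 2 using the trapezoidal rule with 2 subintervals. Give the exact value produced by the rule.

-17.25

h = (2 − (-1))/2 = 1.5.
Nodes u₀,…,u₂ = -1, 0.5, 2.
f(u) = -2u² - 3: f₀=-5, f₁=-3.5, f₂=-11.
(h/2)·[f₀ + 2f₁ + f₂] = 0.75·(-23) = -17.25.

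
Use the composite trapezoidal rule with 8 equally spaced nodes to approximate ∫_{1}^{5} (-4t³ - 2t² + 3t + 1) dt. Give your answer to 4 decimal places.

h = (5 − 1)/7 = 0.571429.
Nodes t₀,…,t₇ = 1, 1.571429, 2.142857, 2.714286, 3.285714, 3.857143, 4.428571, 5.
f(t) = -4t³ - 2t² + 3t + 1: f₀=-2, f₁=-14.746356, f₂=-41.113703, f₃=-85.580175, f₄=-152.623907, f₅=-246.723032, f₆=-372.355685, f₇=-534.
(h/2)·[f₀ + 2f₁ + 2f₂ + 2f₃ + 2f₄ + 2f₅ + 2f₆ + f₇] = 0.285714·(-2362.285714) = -674.9388.

-674.9388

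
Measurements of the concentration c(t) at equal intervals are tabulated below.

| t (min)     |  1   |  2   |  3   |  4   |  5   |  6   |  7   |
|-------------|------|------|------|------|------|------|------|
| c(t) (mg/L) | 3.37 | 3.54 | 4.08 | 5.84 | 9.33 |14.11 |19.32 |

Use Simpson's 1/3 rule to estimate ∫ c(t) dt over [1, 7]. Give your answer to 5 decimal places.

h = 1, n = 6.
(h/3)·[y₀ + 4y₁ + 2y₂ + 4y₃ + 2y₄ + 4y₅ + y₆] = 0.333333·(143.47) = 47.82333.

47.82333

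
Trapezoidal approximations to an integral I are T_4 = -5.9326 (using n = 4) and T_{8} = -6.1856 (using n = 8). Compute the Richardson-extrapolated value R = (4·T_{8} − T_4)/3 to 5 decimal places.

-6.26993

R = (4·T_{8} − T_4) / 3 = (4·(-6.1856) − (-5.9326))/3 = (-18.8098)/3 = -6.26993.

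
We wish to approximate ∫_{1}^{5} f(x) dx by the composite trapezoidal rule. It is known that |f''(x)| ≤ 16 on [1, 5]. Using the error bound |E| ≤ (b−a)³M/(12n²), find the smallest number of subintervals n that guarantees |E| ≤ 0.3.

17

Need 1024/(12n²) ≤ 0.3.
n² ≥ 1024/(12·0.3) = 284.444 ⇒ n ≥ 16.8655, so the smallest n is 17.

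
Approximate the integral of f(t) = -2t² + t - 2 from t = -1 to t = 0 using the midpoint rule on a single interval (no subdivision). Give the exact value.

-3

M = (b−a)·f(-0.5) = 1·(-3) = -3.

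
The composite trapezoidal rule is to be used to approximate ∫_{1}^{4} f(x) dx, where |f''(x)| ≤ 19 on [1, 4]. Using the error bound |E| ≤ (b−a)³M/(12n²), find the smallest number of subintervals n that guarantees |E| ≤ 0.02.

Need 513/(12n²) ≤ 0.02.
n² ≥ 513/(12·0.02) = 2137.5 ⇒ n ≥ 46.2331, so the smallest n is 47.

47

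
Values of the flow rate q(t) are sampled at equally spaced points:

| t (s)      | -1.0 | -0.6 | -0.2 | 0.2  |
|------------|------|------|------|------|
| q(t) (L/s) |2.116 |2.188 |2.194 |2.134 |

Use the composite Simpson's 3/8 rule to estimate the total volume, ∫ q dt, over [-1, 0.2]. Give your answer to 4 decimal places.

h = 0.4, n = 3.
(3h/8)·[y₀ + 3y₁ + 3y₂ + y₃] = 0.15·(17.396) = 2.6094.

2.6094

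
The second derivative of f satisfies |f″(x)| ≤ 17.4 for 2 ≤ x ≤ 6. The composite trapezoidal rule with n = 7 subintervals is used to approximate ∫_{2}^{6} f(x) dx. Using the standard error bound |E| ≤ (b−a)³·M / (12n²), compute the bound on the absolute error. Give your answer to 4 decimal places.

1.8939

|E| ≤ (4)³·17.4 / (12·7²) = 1113.6/588 = 1.8939.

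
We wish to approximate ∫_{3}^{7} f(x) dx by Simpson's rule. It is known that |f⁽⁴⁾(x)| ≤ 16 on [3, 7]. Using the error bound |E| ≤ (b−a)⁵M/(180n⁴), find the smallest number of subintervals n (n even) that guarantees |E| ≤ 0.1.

6

Need 16384/(180n⁴) ≤ 0.1.
n⁴ ≥ 16384/(180·0.1) = 910.222 ⇒ n ≥ 5.4927, so the smallest even n is 6. (n must be even for Simpson's rule.)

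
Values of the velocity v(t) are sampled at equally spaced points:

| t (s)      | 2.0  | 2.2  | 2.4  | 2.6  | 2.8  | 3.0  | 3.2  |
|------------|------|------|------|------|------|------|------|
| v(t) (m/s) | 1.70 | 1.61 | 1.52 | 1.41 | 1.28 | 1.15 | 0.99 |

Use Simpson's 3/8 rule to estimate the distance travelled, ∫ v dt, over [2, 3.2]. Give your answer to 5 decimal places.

h = 0.2, n = 6.
(3h/8)·[y₀ + 3y₁ + 3y₂ + 2y₃ + 3y₄ + 3y₅ + y₆] = 0.075·(22.19) = 1.66425.

1.66425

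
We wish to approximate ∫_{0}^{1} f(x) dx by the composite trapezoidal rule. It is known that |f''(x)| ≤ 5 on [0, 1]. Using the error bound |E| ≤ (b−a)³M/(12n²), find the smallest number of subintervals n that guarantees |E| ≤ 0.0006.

Need 5/(12n²) ≤ 0.0006.
n² ≥ 5/(12·0.0006) = 694.444 ⇒ n ≥ 26.3523, so the smallest n is 27.

27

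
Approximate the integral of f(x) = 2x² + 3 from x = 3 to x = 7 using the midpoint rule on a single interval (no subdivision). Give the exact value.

M = (b−a)·f(5) = 4·(53) = 212.

212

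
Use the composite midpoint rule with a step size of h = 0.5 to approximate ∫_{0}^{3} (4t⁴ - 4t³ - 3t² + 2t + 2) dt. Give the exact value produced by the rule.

h = (3 − 0)/6 = 0.5.
Midpoints m₁,…,m₆ = 0.25, 0.75, 1.25, 1.75, 2.25, 2.75.
f(m₁)=2.265625, f(m₂)=1.390625, f(m₃)=1.765625, f(m₄)=12.390625, f(m₅)=48.265625, f(m₆)=130.390625.
h·[f(m₁) + f(m₂) + f(m₃) + f(m₄) + f(m₅) + f(m₆)] = 0.5·(196.46875) = 98.234375.

98.234375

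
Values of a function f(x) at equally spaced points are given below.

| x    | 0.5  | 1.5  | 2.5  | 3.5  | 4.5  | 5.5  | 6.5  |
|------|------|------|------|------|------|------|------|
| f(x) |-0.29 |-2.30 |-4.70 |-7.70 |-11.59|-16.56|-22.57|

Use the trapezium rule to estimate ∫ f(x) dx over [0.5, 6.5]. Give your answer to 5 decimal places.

h = 1, n = 6.
(h/2)·[y₀ + 2y₁ + 2y₂ + 2y₃ + 2y₄ + 2y₅ + y₆] = 0.5·(-108.56) = -54.28000.

-54.28000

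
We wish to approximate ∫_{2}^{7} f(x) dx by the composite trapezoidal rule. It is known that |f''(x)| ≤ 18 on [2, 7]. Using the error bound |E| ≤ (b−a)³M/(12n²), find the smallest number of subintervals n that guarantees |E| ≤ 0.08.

Need 2250/(12n²) ≤ 0.08.
n² ≥ 2250/(12·0.08) = 2343.75 ⇒ n ≥ 48.4123, so the smallest n is 49.

49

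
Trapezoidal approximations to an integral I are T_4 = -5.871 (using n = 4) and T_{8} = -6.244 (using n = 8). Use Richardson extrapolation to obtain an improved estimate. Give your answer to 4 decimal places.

-6.3683

R = (4·T_{8} − T_4) / 3 = (4·(-6.244) − (-5.871))/3 = (-19.105)/3 = -6.3683.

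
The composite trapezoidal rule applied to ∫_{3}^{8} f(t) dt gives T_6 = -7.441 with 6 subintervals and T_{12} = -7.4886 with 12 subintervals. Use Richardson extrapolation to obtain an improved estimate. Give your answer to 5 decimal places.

R = (4·T_{12} − T_6) / 3 = (4·(-7.4886) − (-7.441))/3 = (-22.5134)/3 = -7.50447.

-7.50447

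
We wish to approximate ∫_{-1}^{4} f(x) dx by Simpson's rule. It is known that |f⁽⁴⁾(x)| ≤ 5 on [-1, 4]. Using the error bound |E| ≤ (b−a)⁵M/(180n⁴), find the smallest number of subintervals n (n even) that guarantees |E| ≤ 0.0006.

Need 15625/(180n⁴) ≤ 0.0006.
n⁴ ≥ 15625/(180·0.0006) = 144676 ⇒ n ≥ 19.5029, so the smallest even n is 20. (n must be even for Simpson's rule.)

20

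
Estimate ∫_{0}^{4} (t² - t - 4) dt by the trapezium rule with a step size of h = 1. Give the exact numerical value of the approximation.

-2

h = (4 − 0)/4 = 1.
Nodes t₀,…,t₄ = 0, 1, 2, 3, 4.
f(t) = t² - t - 4: f₀=-4, f₁=-4, f₂=-2, f₃=2, f₄=8.
(h/2)·[f₀ + 2f₁ + 2f₂ + 2f₃ + f₄] = 0.5·(-4) = -2.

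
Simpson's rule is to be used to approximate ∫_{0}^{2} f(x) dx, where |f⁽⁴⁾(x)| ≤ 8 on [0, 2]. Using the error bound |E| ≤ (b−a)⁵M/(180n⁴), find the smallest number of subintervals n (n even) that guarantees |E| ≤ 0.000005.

Need 256/(180n⁴) ≤ 0.000005.
n⁴ ≥ 256/(180·0.000005) = 284444 ⇒ n ≥ 23.0940, so the smallest even n is 24. (n must be even for Simpson's rule.)

24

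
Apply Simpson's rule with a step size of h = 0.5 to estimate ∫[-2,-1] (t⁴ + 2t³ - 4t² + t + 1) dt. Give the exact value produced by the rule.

-11.125

h = (-1 − (-2))/2 = 0.5.
Nodes t₀,…,t₂ = -2, -1.5, -1.
f(t) = t⁴ + 2t³ - 4t² + t + 1: f₀=-17, f₁=-11.1875, f₂=-5.
(h/3)·[f₀ + 4f₁ + f₂] = 0.166667·(-66.75) = -11.125.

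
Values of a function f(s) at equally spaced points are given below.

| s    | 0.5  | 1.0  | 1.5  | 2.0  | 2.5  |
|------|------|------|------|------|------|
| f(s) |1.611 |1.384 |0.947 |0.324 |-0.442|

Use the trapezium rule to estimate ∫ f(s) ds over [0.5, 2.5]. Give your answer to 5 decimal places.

h = 0.5, n = 4.
(h/2)·[y₀ + 2y₁ + 2y₂ + 2y₃ + y₄] = 0.25·(6.479) = 1.61975.

1.61975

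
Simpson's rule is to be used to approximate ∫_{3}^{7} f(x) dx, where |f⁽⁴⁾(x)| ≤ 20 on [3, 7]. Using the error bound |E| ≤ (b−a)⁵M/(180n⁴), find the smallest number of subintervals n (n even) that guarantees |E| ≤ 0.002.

Need 20480/(180n⁴) ≤ 0.002.
n⁴ ≥ 20480/(180·0.002) = 56888.9 ⇒ n ≥ 15.4439, so the smallest even n is 16. (n must be even for Simpson's rule.)

16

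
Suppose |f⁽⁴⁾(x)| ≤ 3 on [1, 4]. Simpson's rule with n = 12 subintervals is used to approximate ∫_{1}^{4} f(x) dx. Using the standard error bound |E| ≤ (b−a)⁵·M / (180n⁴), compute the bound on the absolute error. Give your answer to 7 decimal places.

0.0001953

|E| ≤ (3)⁵·3 / (180·12⁴) = 729/3732480 = 0.0001953.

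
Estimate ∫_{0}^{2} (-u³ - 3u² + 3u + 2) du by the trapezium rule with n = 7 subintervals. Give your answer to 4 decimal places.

h = (2 − 0)/7 = 0.285714.
Nodes u₀,…,u₇ = 0, 0.285714, 0.571429, 0.857143, 1.142857, 1.428571, 1.714286, 2.
f(u) = -u³ - 3u² + 3u + 2: f₀=2, f₁=2.588921, f₂=2.548105, f₃=1.737609, f₄=0.017493, f₅=-2.752187, f₆=-6.711370, f₇=-12.
(h/2)·[f₀ + 2f₁ + 2f₂ + 2f₃ + 2f₄ + 2f₅ + 2f₆ + f₇] = 0.142857·(-15.142857) = -2.1633.

-2.1633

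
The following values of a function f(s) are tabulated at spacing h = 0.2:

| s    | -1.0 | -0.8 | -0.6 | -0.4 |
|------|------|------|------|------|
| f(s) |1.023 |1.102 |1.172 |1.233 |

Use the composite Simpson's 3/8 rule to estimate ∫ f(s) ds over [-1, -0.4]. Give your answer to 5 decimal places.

h = 0.2, n = 3.
(3h/8)·[y₀ + 3y₁ + 3y₂ + y₃] = 0.075·(9.078) = 0.68085.

0.68085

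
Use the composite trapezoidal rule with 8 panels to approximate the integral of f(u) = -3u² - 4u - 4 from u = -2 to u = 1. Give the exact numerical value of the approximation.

h = (1 − (-2))/8 = 0.375.
Nodes u₀,…,u₈ = -2, -1.625, -1.25, -0.875, -0.5, -0.125, 0.25, 0.625, 1.
f(u) = -3u² - 4u - 4: f₀=-8, f₁=-5.421875, f₂=-3.6875, f₃=-2.796875, f₄=-2.75, f₅=-3.546875, f₆=-5.1875, f₇=-7.671875, f₈=-11.
(h/2)·[f₀ + 2f₁ + 2f₂ + 2f₃ + 2f₄ + 2f₅ + 2f₆ + 2f₇ + f₈] = 0.1875·(-81.125) = -15.2109375.

-15.2109375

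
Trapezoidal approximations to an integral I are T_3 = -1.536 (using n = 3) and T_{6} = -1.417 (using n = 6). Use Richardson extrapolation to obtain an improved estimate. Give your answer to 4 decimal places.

-1.3773

R = (4·T_{6} − T_3) / 3 = (4·(-1.417) − (-1.536))/3 = (-4.132)/3 = -1.3773.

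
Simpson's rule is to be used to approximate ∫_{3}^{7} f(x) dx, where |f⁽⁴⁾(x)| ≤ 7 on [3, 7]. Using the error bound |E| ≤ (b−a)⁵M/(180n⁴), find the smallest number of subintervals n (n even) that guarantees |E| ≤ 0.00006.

Need 7168/(180n⁴) ≤ 0.00006.
n⁴ ≥ 7168/(180·0.00006) = 663704 ⇒ n ≥ 28.5426, so the smallest even n is 30. (n must be even for Simpson's rule.)

30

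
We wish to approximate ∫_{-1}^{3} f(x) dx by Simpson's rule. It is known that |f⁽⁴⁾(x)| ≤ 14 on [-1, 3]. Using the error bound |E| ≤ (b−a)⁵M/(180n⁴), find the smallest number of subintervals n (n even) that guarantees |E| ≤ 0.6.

Need 14336/(180n⁴) ≤ 0.6.
n⁴ ≥ 14336/(180·0.6) = 132.741 ⇒ n ≥ 3.3943, so the smallest even n is 4. (n must be even for Simpson's rule.)

4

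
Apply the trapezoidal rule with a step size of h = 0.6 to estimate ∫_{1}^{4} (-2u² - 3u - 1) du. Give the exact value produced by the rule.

h = (4 − 1)/5 = 0.6.
Nodes u₀,…,u₅ = 1, 1.6, 2.2, 2.8, 3.4, 4.
f(u) = -2u² - 3u - 1: f₀=-6, f₁=-10.92, f₂=-17.28, f₃=-25.08, f₄=-34.32, f₅=-45.
(h/2)·[f₀ + 2f₁ + 2f₂ + 2f₃ + 2f₄ + f₅] = 0.3·(-226.2) = -67.86.

-67.86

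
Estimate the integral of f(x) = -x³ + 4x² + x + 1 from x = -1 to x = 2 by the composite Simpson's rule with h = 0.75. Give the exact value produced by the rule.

h = (2 − (-1))/4 = 0.75.
Nodes x₀,…,x₄ = -1, -0.25, 0.5, 1.25, 2.
f(x) = -x³ + 4x² + x + 1: f₀=5, f₁=1.015625, f₂=2.375, f₃=6.546875, f₄=11.
(h/3)·[f₀ + 4f₁ + 2f₂ + 4f₃ + f₄] = 0.25·(51) = 12.75.

12.75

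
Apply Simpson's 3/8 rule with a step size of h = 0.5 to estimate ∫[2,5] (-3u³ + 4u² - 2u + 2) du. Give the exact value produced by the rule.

h = (5 − 2)/6 = 0.5.
Nodes u₀,…,u₆ = 2, 2.5, 3, 3.5, 4, 4.5, 5.
f(u) = -3u³ + 4u² - 2u + 2: f₀=-10, f₁=-24.875, f₂=-49, f₃=-84.625, f₄=-134, f₅=-199.375, f₆=-283.
(3h/8)·[f₀ + 3f₁ + 3f₂ + 2f₃ + 3f₄ + 3f₅ + f₆] = 0.1875·(-1684) = -315.75.

-315.75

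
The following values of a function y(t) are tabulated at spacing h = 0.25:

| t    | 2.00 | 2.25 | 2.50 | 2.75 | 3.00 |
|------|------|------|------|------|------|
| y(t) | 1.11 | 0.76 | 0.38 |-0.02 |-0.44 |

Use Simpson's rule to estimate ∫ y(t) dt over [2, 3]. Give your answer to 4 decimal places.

h = 0.25, n = 4.
(h/3)·[y₀ + 4y₁ + 2y₂ + 4y₃ + y₄] = 0.083333·(4.39) = 0.3658.

0.3658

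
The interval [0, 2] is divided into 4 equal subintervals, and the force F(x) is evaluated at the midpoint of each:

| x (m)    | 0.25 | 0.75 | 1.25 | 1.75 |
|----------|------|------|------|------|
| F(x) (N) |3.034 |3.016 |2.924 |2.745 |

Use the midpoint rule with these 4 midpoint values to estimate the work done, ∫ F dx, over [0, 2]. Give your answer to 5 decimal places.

5.85950

h = 0.5, n = 4.
h·[y(m₁) + y(m₂) + y(m₃) + y(m₄)] = 0.5·(11.719) = 5.85950.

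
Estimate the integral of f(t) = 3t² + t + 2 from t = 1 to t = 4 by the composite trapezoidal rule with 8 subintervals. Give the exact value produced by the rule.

h = (4 − 1)/8 = 0.375.
Nodes t₀,…,t₈ = 1, 1.375, 1.75, 2.125, 2.5, 2.875, 3.25, 3.625, 4.
f(t) = 3t² + t + 2: f₀=6, f₁=9.046875, f₂=12.9375, f₃=17.671875, f₄=23.25, f₅=29.671875, f₆=36.9375, f₇=45.046875, f₈=54.
(h/2)·[f₀ + 2f₁ + 2f₂ + 2f₃ + 2f₄ + 2f₅ + 2f₆ + 2f₇ + f₈] = 0.1875·(409.125) = 76.7109375.

76.7109375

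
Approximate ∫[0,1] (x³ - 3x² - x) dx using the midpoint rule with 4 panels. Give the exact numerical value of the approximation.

h = (1 − 0)/4 = 0.25.
Midpoints m₁,…,m₄ = 0.125, 0.375, 0.625, 0.875.
f(m₁)=-0.169921875, f(m₂)=-0.744140625, f(m₃)=-1.552734375, f(m₄)=-2.501953125.
h·[f(m₁) + f(m₂) + f(m₃) + f(m₄)] = 0.25·(-4.96875) = -1.2421875.

-1.2421875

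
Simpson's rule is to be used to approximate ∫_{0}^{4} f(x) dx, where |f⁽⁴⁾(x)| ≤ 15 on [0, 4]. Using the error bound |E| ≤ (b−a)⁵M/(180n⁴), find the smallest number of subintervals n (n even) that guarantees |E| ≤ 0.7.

4

Need 15360/(180n⁴) ≤ 0.7.
n⁴ ≥ 15360/(180·0.7) = 121.905 ⇒ n ≥ 3.3228, so the smallest even n is 4. (n must be even for Simpson's rule.)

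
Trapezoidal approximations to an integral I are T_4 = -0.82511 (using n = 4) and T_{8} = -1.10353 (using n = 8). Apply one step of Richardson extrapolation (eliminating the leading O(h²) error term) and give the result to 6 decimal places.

-1.196337

R = (4·T_{8} − T_4) / 3 = (4·(-1.10353) − (-0.82511))/3 = (-3.58901)/3 = -1.196337.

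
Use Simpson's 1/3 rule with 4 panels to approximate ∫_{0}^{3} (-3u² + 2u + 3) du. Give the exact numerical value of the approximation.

h = (3 − 0)/4 = 0.75.
Nodes u₀,…,u₄ = 0, 0.75, 1.5, 2.25, 3.
f(u) = -3u² + 2u + 3: f₀=3, f₁=2.8125, f₂=-0.75, f₃=-7.6875, f₄=-18.
(h/3)·[f₀ + 4f₁ + 2f₂ + 4f₃ + f₄] = 0.25·(-36) = -9.

-9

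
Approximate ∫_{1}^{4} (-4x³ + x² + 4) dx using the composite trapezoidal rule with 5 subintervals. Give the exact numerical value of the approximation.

-227.22

h = (4 − 1)/5 = 0.6.
Nodes x₀,…,x₅ = 1, 1.6, 2.2, 2.8, 3.4, 4.
f(x) = -4x³ + x² + 4: f₀=1, f₁=-9.824, f₂=-33.752, f₃=-75.968, f₄=-141.656, f₅=-236.
(h/2)·[f₀ + 2f₁ + 2f₂ + 2f₃ + 2f₄ + f₅] = 0.3·(-757.4) = -227.22.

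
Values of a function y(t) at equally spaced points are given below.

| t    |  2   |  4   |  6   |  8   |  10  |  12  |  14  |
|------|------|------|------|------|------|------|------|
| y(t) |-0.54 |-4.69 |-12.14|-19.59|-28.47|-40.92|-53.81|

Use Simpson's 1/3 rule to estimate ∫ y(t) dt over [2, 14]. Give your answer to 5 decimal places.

h = 2, n = 6.
(h/3)·[y₀ + 4y₁ + 2y₂ + 4y₃ + 2y₄ + 4y₅ + y₆] = 0.666667·(-396.37) = -264.24667.

-264.24667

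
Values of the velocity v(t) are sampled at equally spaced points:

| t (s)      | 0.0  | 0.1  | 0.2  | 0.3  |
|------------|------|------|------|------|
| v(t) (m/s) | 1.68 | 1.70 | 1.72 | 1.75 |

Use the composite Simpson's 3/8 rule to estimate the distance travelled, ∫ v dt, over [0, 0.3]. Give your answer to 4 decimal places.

h = 0.1, n = 3.
(3h/8)·[y₀ + 3y₁ + 3y₂ + y₃] = 0.0375·(13.69) = 0.5134.

0.5134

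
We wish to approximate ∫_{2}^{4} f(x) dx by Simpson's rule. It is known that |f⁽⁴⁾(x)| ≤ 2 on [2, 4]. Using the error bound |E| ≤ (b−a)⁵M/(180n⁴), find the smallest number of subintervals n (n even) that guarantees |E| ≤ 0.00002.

12

Need 64/(180n⁴) ≤ 0.00002.
n⁴ ≥ 64/(180·0.00002) = 17777.8 ⇒ n ≥ 11.5470, so the smallest even n is 12. (n must be even for Simpson's rule.)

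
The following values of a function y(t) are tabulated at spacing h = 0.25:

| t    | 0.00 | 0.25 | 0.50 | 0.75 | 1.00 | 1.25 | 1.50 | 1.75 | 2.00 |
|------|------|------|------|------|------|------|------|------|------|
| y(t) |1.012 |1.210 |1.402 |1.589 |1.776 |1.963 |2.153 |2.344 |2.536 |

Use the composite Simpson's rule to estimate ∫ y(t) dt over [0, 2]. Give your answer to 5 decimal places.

3.55283

h = 0.25, n = 8.
(h/3)·[y₀ + 4y₁ + 2y₂ + 4y₃ + 2y₄ + 4y₅ + 2y₆ + 4y₇ + y₈] = 0.083333·(42.634) = 3.55283.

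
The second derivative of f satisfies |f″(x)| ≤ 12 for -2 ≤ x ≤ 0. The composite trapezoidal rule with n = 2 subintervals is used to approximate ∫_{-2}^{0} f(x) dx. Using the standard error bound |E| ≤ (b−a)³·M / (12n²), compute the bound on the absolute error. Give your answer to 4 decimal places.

2.0000

|E| ≤ (2)³·12 / (12·2²) = 96/48 = 2.0000.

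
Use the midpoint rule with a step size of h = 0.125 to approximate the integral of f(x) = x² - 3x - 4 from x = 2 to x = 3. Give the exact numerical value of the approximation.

-5.16796875

h = (3 − 2)/8 = 0.125.
Midpoints m₁,…,m₈ = 2.0625, 2.1875, 2.3125, 2.4375, 2.5625, 2.6875, 2.8125, 2.9375.
f(m₁)=-5.93359375, f(m₂)=-5.77734375, f(m₃)=-5.58984375, f(m₄)=-5.37109375, f(m₅)=-5.12109375, f(m₆)=-4.83984375, f(m₇)=-4.52734375, f(m₈)=-4.18359375.
h·[f(m₁) + f(m₂) + f(m₃) + f(m₄) + f(m₅) + f(m₆) + f(m₇) + f(m₈)] = 0.125·(-41.34375) = -5.16796875.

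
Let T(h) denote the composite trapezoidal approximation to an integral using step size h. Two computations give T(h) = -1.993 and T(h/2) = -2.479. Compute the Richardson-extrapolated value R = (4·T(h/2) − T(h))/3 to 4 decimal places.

R = (4·T(h/2) − T(h)) / 3 = (4·(-2.479) − (-1.993))/3 = (-7.923)/3 = -2.6410.

-2.6410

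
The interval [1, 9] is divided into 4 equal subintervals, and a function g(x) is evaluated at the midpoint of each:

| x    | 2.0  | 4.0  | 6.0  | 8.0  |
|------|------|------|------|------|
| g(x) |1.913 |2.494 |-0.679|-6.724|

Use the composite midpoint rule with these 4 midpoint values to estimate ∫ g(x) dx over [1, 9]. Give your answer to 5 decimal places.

h = 2, n = 4.
h·[y(m₁) + y(m₂) + y(m₃) + y(m₄)] = 2·(-2.996) = -5.99200.

-5.99200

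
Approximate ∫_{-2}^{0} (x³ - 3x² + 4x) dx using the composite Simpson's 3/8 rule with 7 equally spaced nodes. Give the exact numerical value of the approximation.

-20

h = (0 − (-2))/6 = 0.333333.
Nodes x₀,…,x₆ = -2, -1.666667, -1.333333, -1, -0.666667, -0.333333, 0.
f(x) = x³ - 3x² + 4x: f₀=-28, f₁=-19.629630, f₂=-13.037037, f₃=-8, f₄=-4.296296, f₅=-1.703704, f₆=0.
(3h/8)·[f₀ + 3f₁ + 3f₂ + 2f₃ + 3f₄ + 3f₅ + f₆] = 0.125·(-160) = -20.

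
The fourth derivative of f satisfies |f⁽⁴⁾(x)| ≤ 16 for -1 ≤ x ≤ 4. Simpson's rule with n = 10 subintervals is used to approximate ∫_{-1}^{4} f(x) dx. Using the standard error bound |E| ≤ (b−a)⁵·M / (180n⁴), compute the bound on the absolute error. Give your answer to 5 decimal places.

0.02778

|E| ≤ (5)⁵·16 / (180·10⁴) = 50000/1800000 = 0.02778.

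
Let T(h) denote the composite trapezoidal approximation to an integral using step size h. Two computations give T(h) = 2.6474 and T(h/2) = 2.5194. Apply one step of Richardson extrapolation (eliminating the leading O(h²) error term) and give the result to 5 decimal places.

R = (4·T(h/2) − T(h)) / 3 = (4·2.5194 − 2.6474)/3 = (7.4302)/3 = 2.47673.

2.47673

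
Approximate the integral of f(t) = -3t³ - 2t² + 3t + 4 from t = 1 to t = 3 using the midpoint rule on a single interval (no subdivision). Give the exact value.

M = (b−a)·f(2) = 2·(-22) = -44.

-44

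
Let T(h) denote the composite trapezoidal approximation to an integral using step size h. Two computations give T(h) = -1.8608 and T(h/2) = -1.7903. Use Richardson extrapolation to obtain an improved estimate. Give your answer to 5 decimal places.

-1.76680

R = (4·T(h/2) − T(h)) / 3 = (4·(-1.7903) − (-1.8608))/3 = (-5.3004)/3 = -1.76680.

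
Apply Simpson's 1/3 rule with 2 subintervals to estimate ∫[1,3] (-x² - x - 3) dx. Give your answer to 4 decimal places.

-18.6667

h = (3 − 1)/2 = 1.
Nodes x₀,…,x₂ = 1, 2, 3.
f(x) = -x² - x - 3: f₀=-5, f₁=-9, f₂=-15.
(h/3)·[f₀ + 4f₁ + f₂] = 0.333333·(-56) = -18.6667.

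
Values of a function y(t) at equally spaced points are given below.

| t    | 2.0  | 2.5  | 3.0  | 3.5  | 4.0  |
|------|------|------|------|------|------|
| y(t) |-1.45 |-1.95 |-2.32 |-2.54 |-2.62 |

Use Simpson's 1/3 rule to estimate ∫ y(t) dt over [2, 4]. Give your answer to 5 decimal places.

h = 0.5, n = 4.
(h/3)·[y₀ + 4y₁ + 2y₂ + 4y₃ + y₄] = 0.166667·(-26.67) = -4.44500.

-4.44500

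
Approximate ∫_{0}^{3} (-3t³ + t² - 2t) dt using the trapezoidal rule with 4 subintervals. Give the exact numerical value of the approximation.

h = (3 − 0)/4 = 0.75.
Nodes t₀,…,t₄ = 0, 0.75, 1.5, 2.25, 3.
f(t) = -3t³ + t² - 2t: f₀=0, f₁=-2.203125, f₂=-10.875, f₃=-33.609375, f₄=-78.
(h/2)·[f₀ + 2f₁ + 2f₂ + 2f₃ + f₄] = 0.375·(-171.375) = -64.265625.

-64.265625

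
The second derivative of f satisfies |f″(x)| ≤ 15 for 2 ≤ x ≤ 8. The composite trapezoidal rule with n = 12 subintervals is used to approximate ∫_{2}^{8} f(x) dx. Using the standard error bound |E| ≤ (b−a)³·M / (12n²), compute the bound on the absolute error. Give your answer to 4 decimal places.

1.8750

|E| ≤ (6)³·15 / (12·12²) = 3240/1728 = 1.8750.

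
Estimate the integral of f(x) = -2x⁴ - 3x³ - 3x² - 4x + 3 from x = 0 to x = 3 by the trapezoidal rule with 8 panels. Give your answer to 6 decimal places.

h = (3 − 0)/8 = 0.375.
Nodes x₀,…,x₈ = 0, 0.375, 0.75, 1.125, 1.5, 1.875, 2.25, 2.625, 3.
f(x) = -2x⁴ - 3x³ - 3x² - 4x + 3: f₀=3, f₁=0.88037109375, f₂=-3.5859375, f₃=-12.77197265625, f₄=-30, f₅=-59.54150390625, f₆=-106.6171875, f₇=-177.39697265625, f₈=-279.
(h/2)·[f₀ + 2f₁ + 2f₂ + 2f₃ + 2f₄ + 2f₅ + 2f₆ + 2f₇ + f₈] = 0.1875·(-1054.06640625) = -197.637451.

-197.637451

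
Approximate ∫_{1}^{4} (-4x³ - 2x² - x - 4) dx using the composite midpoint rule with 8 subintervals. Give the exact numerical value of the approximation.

h = (4 − 1)/8 = 0.375.
Midpoints m₁,…,m₈ = 1.1875, 1.5625, 1.9375, 2.3125, 2.6875, 3.0625, 3.4375, 3.8125.
f(m₁)=-14.7060546875, f(m₂)=-25.7041015625, f(m₃)=-42.5380859375, f(m₄)=-66.4736328125, f(m₅)=-98.7763671875, f(m₆)=-140.7119140625, f(m₇)=-193.5458984375, f(m₈)=-258.5439453125.
h·[f(m₁) + f(m₂) + f(m₃) + f(m₄) + f(m₅) + f(m₆) + f(m₇) + f(m₈)] = 0.375·(-841) = -315.375.

-315.375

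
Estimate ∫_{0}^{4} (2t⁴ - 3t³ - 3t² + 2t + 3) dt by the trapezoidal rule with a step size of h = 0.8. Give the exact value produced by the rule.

199.83744

h = (4 − 0)/5 = 0.8.
Nodes t₀,…,t₅ = 0, 0.8, 1.6, 2.4, 3.2, 4.
f(t) = 2t⁴ - 3t³ - 3t² + 2t + 3: f₀=3, f₁=1.9632, f₂=-0.6608, f₃=15.4032, f₄=90.0912, f₅=283.
(h/2)·[f₀ + 2f₁ + 2f₂ + 2f₃ + 2f₄ + f₅] = 0.4·(499.5936) = 199.83744.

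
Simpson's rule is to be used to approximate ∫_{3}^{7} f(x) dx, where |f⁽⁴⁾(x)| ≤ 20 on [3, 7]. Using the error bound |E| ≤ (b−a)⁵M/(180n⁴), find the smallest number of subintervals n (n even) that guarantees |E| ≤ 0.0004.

Need 20480/(180n⁴) ≤ 0.0004.
n⁴ ≥ 20480/(180·0.0004) = 284444 ⇒ n ≥ 23.0940, so the smallest even n is 24. (n must be even for Simpson's rule.)

24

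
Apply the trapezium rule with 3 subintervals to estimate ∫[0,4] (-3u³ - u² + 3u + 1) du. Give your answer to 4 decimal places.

-207.8519

h = (4 − 0)/3 = 1.333333.
Nodes u₀,…,u₃ = 0, 1.333333, 2.666667, 4.
f(u) = -3u³ - u² + 3u + 1: f₀=1, f₁=-3.888889, f₂=-55, f₃=-195.
(h/2)·[f₀ + 2f₁ + 2f₂ + f₃] = 0.666667·(-311.777778) = -207.8519.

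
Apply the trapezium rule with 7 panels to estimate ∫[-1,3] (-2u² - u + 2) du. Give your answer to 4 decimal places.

h = (3 − (-1))/7 = 0.571429.
Nodes u₀,…,u₇ = -1, -0.428571, 0.142857, 0.714286, 1.285714, 1.857143, 2.428571, 3.
f(u) = -2u² - u + 2: f₀=1, f₁=2.061224, f₂=1.816327, f₃=0.265306, f₄=-2.591837, f₅=-6.755102, f₆=-12.224490, f₇=-19.
(h/2)·[f₀ + 2f₁ + 2f₂ + 2f₃ + 2f₄ + 2f₅ + 2f₆ + f₇] = 0.285714·(-52.857143) = -15.1020.

-15.1020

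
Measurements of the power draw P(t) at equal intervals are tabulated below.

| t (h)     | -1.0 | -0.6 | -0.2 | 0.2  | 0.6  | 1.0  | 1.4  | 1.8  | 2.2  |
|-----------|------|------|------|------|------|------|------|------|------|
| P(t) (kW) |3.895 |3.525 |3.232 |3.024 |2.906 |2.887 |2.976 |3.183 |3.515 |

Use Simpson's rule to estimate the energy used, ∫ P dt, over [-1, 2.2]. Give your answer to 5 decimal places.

h = 0.4, n = 8.
(h/3)·[y₀ + 4y₁ + 2y₂ + 4y₃ + 2y₄ + 4y₅ + 2y₆ + 4y₇ + y₈] = 0.133333·(76.114) = 10.14853.

10.14853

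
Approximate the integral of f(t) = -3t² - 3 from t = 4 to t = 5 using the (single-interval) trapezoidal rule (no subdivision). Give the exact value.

T = (b−a)/2 · [f(4) + f(5)] = 0.5·[(-51) + (-78)] = -64.5.

-64.5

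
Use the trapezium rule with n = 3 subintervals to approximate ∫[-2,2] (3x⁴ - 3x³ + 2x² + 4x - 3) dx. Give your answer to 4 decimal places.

66.6173

h = (2 − (-2))/3 = 1.333333.
Nodes x₀,…,x₃ = -2, -0.666667, 0.666667, 2.
f(x) = 3x⁴ - 3x³ + 2x² + 4x - 3: f₀=69, f₁=-3.296296, f₂=0.259259, f₃=37.
(h/2)·[f₀ + 2f₁ + 2f₂ + f₃] = 0.666667·(99.925926) = 66.6173.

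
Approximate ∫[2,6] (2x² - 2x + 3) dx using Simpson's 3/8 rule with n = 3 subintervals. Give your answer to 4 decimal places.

118.6667

h = (6 − 2)/3 = 1.333333.
Nodes x₀,…,x₃ = 2, 3.333333, 4.666667, 6.
f(x) = 2x² - 2x + 3: f₀=7, f₁=18.555556, f₂=37.222222, f₃=63.
(3h/8)·[f₀ + 3f₁ + 3f₂ + f₃] = 0.5·(237.333333) = 118.6667.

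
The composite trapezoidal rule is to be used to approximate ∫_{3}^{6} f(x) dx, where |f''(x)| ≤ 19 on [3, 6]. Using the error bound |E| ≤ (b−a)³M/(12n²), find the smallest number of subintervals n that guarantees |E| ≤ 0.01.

66

Need 513/(12n²) ≤ 0.01.
n² ≥ 513/(12·0.01) = 4275 ⇒ n ≥ 65.3835, so the smallest n is 66.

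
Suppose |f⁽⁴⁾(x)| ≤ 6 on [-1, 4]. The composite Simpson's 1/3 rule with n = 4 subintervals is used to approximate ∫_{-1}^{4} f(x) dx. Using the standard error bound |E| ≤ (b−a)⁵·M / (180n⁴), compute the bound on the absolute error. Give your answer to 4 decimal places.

0.4069

|E| ≤ (5)⁵·6 / (180·4⁴) = 18750/46080 = 0.4069.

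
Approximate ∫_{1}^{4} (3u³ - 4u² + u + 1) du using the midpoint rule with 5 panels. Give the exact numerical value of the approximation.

116.085

h = (4 − 1)/5 = 0.6.
Midpoints m₁,…,m₅ = 1.3, 1.9, 2.5, 3.1, 3.7.
f(m₁)=2.131, f(m₂)=9.037, f(m₃)=25.375, f(m₄)=55.033, f(m₅)=101.899.
h·[f(m₁) + f(m₂) + f(m₃) + f(m₄) + f(m₅)] = 0.6·(193.475) = 116.085.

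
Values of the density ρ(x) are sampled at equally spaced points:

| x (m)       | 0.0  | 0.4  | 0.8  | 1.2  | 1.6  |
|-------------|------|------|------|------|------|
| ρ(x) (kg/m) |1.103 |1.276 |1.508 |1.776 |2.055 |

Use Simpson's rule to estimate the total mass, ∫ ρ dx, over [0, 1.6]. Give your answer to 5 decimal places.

h = 0.4, n = 4.
(h/3)·[y₀ + 4y₁ + 2y₂ + 4y₃ + y₄] = 0.133333·(18.382) = 2.45093.

2.45093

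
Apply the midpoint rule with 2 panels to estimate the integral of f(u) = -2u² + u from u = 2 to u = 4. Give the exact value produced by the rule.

h = (4 − 2)/2 = 1.
Midpoints m₁,…,m₂ = 2.5, 3.5.
f(m₁)=-10, f(m₂)=-21.
h·[f(m₁) + f(m₂)] = 1·(-31) = -31.

-31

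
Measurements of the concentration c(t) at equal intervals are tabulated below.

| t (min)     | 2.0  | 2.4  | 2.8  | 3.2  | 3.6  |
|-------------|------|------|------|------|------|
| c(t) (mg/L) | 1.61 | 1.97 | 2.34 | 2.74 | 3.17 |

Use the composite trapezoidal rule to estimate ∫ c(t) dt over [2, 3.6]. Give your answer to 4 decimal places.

h = 0.4, n = 4.
(h/2)·[y₀ + 2y₁ + 2y₂ + 2y₃ + y₄] = 0.2·(18.88) = 3.7760.

3.7760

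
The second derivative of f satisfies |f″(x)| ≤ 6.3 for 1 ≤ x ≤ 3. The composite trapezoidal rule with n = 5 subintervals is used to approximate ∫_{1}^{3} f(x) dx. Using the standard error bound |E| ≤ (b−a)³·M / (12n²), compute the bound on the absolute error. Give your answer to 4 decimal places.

|E| ≤ (2)³·6.3 / (12·5²) = 50.4/300 = 0.1680.

0.1680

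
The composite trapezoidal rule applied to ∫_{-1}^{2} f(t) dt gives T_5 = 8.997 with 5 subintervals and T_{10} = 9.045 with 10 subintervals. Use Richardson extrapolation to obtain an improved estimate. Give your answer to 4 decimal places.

R = (4·T_{10} − T_5) / 3 = (4·9.045 − 8.997)/3 = (27.183)/3 = 9.0610.

9.0610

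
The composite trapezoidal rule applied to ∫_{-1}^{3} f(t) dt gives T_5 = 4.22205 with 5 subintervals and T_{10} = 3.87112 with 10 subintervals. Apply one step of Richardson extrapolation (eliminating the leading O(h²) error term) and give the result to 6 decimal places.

3.754143

R = (4·T_{10} − T_5) / 3 = (4·3.87112 − 4.22205)/3 = (11.26243)/3 = 3.754143.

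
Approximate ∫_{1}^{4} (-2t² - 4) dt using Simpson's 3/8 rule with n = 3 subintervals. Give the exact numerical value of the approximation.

h = (4 − 1)/3 = 1.
Nodes t₀,…,t₃ = 1, 2, 3, 4.
f(t) = -2t² - 4: f₀=-6, f₁=-12, f₂=-22, f₃=-36.
(3h/8)·[f₀ + 3f₁ + 3f₂ + f₃] = 0.375·(-144) = -54.

-54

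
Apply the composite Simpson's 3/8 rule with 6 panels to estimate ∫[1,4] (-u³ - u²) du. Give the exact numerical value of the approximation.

h = (4 − 1)/6 = 0.5.
Nodes u₀,…,u₆ = 1, 1.5, 2, 2.5, 3, 3.5, 4.
f(u) = -u³ - u²: f₀=-2, f₁=-5.625, f₂=-12, f₃=-21.875, f₄=-36, f₅=-55.125, f₆=-80.
(3h/8)·[f₀ + 3f₁ + 3f₂ + 2f₃ + 3f₄ + 3f₅ + f₆] = 0.1875·(-452) = -84.75.

-84.75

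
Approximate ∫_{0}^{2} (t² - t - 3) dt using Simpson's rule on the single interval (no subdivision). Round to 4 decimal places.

S = (b−a)/6 · [f(0) + 4f(1) + f(2)] = 0.333333·[(-3) + 4·(-3) + (-1)] = -5.3333.

-5.3333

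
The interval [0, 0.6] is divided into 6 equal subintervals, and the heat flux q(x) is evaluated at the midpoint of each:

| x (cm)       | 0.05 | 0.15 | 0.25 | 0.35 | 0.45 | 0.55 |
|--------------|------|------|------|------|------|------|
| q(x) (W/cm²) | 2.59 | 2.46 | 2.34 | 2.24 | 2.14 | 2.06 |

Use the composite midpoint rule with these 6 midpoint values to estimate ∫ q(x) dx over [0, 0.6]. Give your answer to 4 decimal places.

h = 0.1, n = 6.
h·[y(m₁) + y(m₂) + y(m₃) + y(m₄) + y(m₅) + y(m₆)] = 0.1·(13.83) = 1.3830.

1.3830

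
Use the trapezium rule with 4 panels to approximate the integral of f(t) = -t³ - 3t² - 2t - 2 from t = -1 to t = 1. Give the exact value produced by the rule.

h = (1 − (-1))/4 = 0.5.
Nodes t₀,…,t₄ = -1, -0.5, 0, 0.5, 1.
f(t) = -t³ - 3t² - 2t - 2: f₀=-2, f₁=-1.625, f₂=-2, f₃=-3.875, f₄=-8.
(h/2)·[f₀ + 2f₁ + 2f₂ + 2f₃ + f₄] = 0.25·(-25) = -6.25.

-6.25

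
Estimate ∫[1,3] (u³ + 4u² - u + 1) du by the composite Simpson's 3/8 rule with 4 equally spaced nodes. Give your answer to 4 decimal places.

h = (3 − 1)/3 = 0.666667.
Nodes u₀,…,u₃ = 1, 1.666667, 2.333333, 3.
f(u) = u³ + 4u² - u + 1: f₀=5, f₁=15.074074, f₂=33.148148, f₃=61.
(3h/8)·[f₀ + 3f₁ + 3f₂ + f₃] = 0.25·(210.666667) = 52.6667.

52.6667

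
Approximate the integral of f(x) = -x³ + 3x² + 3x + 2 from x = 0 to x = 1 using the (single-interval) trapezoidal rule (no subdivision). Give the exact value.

T = (b−a)/2 · [f(0) + f(1)] = 0.5·[2 + 7] = 4.5.

4.5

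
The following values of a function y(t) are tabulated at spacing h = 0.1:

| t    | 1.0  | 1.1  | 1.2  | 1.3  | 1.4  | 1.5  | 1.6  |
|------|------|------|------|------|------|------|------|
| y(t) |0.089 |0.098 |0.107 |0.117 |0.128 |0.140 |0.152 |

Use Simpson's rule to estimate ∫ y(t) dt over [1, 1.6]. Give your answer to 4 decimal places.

0.0710

h = 0.1, n = 6.
(h/3)·[y₀ + 4y₁ + 2y₂ + 4y₃ + 2y₄ + 4y₅ + y₆] = 0.033333·(2.131) = 0.0710.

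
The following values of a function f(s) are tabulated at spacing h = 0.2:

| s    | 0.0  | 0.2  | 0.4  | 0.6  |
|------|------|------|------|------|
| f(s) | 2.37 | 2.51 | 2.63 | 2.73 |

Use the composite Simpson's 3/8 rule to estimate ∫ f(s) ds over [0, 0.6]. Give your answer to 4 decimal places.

h = 0.2, n = 3.
(3h/8)·[y₀ + 3y₁ + 3y₂ + y₃] = 0.075·(20.52) = 1.5390.

1.5390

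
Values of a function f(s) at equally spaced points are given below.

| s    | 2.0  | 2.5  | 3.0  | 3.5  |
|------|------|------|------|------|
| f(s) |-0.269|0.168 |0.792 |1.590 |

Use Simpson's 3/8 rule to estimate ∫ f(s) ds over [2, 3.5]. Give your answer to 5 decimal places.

h = 0.5, n = 3.
(3h/8)·[y₀ + 3y₁ + 3y₂ + y₃] = 0.1875·(4.201) = 0.78769.

0.78769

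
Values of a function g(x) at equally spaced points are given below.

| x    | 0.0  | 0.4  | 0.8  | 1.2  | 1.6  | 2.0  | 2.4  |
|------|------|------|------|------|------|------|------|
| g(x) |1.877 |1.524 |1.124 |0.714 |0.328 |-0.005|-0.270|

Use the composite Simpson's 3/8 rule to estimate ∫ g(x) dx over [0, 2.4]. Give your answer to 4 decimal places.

h = 0.4, n = 6.
(3h/8)·[y₀ + 3y₁ + 3y₂ + 2y₃ + 3y₄ + 3y₅ + y₆] = 0.15·(11.948) = 1.7922.

1.7922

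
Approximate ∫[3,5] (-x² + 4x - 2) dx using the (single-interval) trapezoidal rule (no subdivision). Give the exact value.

-6

T = (b−a)/2 · [f(3) + f(5)] = 1·[1 + (-7)] = -6.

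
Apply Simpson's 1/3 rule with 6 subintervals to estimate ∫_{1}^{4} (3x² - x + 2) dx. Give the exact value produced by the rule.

61.5

h = (4 − 1)/6 = 0.5.
Nodes x₀,…,x₆ = 1, 1.5, 2, 2.5, 3, 3.5, 4.
f(x) = 3x² - x + 2: f₀=4, f₁=7.25, f₂=12, f₃=18.25, f₄=26, f₅=35.25, f₆=46.
(h/3)·[f₀ + 4f₁ + 2f₂ + 4f₃ + 2f₄ + 4f₅ + f₆] = 0.166667·(369) = 61.5.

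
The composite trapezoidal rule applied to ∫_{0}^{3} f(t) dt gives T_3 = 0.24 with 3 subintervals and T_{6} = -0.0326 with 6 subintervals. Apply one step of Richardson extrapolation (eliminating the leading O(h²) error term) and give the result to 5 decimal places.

R = (4·T_{6} − T_3) / 3 = (4·(-0.0326) − 0.24)/3 = (-0.3704)/3 = -0.12347.

-0.12347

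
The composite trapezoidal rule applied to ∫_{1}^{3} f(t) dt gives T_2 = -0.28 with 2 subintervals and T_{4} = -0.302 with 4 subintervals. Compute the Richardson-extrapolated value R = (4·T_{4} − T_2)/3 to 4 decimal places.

R = (4·T_{4} − T_2) / 3 = (4·(-0.302) − (-0.28))/3 = (-0.928)/3 = -0.3093.

-0.3093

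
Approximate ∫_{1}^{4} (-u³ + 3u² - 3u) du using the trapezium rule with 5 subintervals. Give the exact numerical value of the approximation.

h = (4 − 1)/5 = 0.6.
Nodes u₀,…,u₅ = 1, 1.6, 2.2, 2.8, 3.4, 4.
f(u) = -u³ + 3u² - 3u: f₀=-1, f₁=-1.216, f₂=-2.728, f₃=-6.832, f₄=-14.824, f₅=-28.
(h/2)·[f₀ + 2f₁ + 2f₂ + 2f₃ + 2f₄ + f₅] = 0.3·(-80.2) = -24.06.

-24.06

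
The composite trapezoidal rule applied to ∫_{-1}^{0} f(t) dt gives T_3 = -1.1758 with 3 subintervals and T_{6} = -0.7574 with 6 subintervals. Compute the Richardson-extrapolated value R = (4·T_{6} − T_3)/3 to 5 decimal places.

-0.61793

R = (4·T_{6} − T_3) / 3 = (4·(-0.7574) − (-1.1758))/3 = (-1.8538)/3 = -0.61793.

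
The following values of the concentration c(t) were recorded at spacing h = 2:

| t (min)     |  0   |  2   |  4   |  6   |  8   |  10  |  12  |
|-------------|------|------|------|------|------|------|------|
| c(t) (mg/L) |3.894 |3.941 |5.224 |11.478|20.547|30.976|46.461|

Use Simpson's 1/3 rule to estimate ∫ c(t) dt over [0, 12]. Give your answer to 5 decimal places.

h = 2, n = 6.
(h/3)·[y₀ + 4y₁ + 2y₂ + 4y₃ + 2y₄ + 4y₅ + y₆] = 0.666667·(287.477) = 191.65133.

191.65133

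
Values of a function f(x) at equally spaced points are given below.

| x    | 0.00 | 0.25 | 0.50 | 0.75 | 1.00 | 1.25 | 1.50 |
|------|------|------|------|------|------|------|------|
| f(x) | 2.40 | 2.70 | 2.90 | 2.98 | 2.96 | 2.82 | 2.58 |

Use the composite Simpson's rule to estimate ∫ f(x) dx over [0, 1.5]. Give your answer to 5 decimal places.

h = 0.25, n = 6.
(h/3)·[y₀ + 4y₁ + 2y₂ + 4y₃ + 2y₄ + 4y₅ + y₆] = 0.083333·(50.70) = 4.22500.

4.22500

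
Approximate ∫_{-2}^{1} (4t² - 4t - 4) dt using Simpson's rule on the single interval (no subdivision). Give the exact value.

6

S = (b−a)/6 · [f(-2) + 4f(-0.5) + f(1)] = 0.5·[20 + 4·(-1) + (-4)] = 6.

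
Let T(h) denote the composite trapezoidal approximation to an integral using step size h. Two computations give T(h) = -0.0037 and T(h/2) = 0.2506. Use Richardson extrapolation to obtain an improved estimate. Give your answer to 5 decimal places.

0.33537

R = (4·T(h/2) − T(h)) / 3 = (4·0.2506 − (-0.0037))/3 = (1.0061)/3 = 0.33537.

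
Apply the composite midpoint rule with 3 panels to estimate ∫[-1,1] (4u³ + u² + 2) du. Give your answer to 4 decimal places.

h = (1 − (-1))/3 = 0.666667.
Midpoints m₁,…,m₃ = -0.666667, 0, 0.666667.
f(m₁)=1.259259, f(m₂)=2, f(m₃)=3.629630.
h·[f(m₁) + f(m₂) + f(m₃)] = 0.666667·(6.888889) = 4.5926.

4.5926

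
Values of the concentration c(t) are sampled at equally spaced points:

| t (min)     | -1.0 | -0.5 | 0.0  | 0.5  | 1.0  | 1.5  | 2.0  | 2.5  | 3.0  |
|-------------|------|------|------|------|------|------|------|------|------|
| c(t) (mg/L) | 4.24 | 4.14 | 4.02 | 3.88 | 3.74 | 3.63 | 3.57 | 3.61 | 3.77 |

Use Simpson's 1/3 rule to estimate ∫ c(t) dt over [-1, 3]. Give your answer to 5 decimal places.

15.28500

h = 0.5, n = 8.
(h/3)·[y₀ + 4y₁ + 2y₂ + 4y₃ + 2y₄ + 4y₅ + 2y₆ + 4y₇ + y₈] = 0.166667·(91.71) = 15.28500.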